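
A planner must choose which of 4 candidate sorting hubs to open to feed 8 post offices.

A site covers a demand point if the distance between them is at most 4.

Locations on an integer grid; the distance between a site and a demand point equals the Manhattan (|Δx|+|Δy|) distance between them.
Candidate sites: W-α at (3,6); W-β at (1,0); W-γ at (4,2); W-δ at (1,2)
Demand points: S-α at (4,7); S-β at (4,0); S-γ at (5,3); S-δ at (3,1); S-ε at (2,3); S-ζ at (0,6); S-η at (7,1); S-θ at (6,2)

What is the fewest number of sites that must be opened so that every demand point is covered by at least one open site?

Coverage sets (demand points within 4 of each site):
  W-α: {S-α, S-ε, S-ζ}
  W-β: {S-β, S-δ, S-ε}
  W-γ: {S-β, S-γ, S-δ, S-ε, S-η, S-θ}
  W-δ: {S-δ, S-ε}
No single site covers all 8 demand points.
But {W-α, W-γ} covers everything, so the minimum is 2.

2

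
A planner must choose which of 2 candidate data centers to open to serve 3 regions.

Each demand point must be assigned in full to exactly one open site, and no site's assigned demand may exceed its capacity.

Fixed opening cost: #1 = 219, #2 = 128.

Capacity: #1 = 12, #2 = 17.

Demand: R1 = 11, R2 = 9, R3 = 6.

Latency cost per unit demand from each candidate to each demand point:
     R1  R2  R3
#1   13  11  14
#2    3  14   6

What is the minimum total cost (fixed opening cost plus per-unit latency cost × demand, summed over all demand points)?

Open {#1, #2}; cheapest assignment that respects the capacities:
  #1 (cap 12, load 9): R2 — cost 9×11 = 99
  #2 (cap 17, load 17): R1, R3 — cost 11×3 + 6×6 = 69
  Shipping 168, fixed 347 → total 515.
  Any other capacity-feasible assignment to {#1, #2} ships for at least 168.
Total demand is 26 and no other set of sites has combined capacity ≥ 26, so {#1, #2} is the only feasible choice of open sites. Minimum: 515.

515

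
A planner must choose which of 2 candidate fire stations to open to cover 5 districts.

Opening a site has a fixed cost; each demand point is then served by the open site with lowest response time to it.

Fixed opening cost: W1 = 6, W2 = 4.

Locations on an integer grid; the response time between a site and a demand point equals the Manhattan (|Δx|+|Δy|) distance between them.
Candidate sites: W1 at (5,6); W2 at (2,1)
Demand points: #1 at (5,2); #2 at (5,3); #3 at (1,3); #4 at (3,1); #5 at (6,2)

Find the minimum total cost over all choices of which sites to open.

Open {W2}: assign each demand point to its cheapest open site.
  #1→W2 4, #2→W2 5, #3→W2 3, #4→W2 1, #5→W2 5
  response time 18, fixed 4 → total 22.
Compare {W1, W2}: response time 16 + fixed 10 = 26.
Compare {W1}: response time 26 + fixed 6 = 32.

22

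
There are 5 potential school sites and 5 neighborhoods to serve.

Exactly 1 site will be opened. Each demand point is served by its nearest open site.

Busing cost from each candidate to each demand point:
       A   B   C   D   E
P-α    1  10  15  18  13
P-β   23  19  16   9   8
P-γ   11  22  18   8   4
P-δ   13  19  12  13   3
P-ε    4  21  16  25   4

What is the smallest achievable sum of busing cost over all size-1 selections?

Open {P-α}.
  A→P-α 1, B→P-α 10, C→P-α 15, D→P-α 18, E→P-α 13  ⇒ total 57.
Compare {P-δ}: total 60.
Compare {P-γ}: total 63.
No size-1 selection does better; minimum is 57.

57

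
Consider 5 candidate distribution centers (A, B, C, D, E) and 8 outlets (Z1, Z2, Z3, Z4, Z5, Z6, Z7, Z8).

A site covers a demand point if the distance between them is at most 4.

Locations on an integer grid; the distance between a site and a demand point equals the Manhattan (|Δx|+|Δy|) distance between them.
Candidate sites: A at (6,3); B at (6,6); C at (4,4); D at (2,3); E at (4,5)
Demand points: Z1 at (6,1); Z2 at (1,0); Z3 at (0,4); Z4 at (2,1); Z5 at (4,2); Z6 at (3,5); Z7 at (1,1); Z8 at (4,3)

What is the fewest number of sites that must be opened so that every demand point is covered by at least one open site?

2

Coverage sets (demand points within 4 of each site):
  A: {Z1, Z5, Z8}
  B: {Z6}
  C: {Z3, Z5, Z6, Z8}
  D: {Z2, Z3, Z4, Z5, Z6, Z7, Z8}
  E: {Z5, Z6, Z8}
No single site covers all 8 demand points.
But {A, D} covers everything, so the minimum is 2.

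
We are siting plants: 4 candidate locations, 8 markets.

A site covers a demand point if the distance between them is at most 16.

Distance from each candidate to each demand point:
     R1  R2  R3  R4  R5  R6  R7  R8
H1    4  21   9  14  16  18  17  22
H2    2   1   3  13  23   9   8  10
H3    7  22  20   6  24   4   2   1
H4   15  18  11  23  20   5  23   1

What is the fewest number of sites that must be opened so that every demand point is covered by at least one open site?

2

Coverage sets (demand points within 16 of each site):
  H1: {R1, R3, R4, R5}
  H2: {R1, R2, R3, R4, R6, R7, R8}
  H3: {R1, R4, R6, R7, R8}
  H4: {R1, R3, R6, R8}
No single site covers all 8 demand points.
But {H1, H2} covers everything, so the minimum is 2.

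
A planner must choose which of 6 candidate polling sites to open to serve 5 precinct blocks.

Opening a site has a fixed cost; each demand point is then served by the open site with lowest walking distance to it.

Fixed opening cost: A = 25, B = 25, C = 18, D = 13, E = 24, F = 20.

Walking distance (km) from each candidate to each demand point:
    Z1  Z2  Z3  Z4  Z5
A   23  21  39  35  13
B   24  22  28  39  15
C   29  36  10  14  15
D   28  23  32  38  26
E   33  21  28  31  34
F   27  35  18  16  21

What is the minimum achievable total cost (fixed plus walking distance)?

121

Open {C, D}: assign each demand point to its cheapest open site.
  Z1→D 28, Z2→D 23, Z3→C 10, Z4→C 14, Z5→C 15
  walking distance 90, fixed 31 → total 121.
Compare {C}: walking distance 104 + fixed 18 = 122.
Compare {A, C}: walking distance 81 + fixed 43 = 124.
Compare {B, C}: walking distance 85 + fixed 43 = 128.
All other subsets cost ≥ 122. Minimum total cost: 121.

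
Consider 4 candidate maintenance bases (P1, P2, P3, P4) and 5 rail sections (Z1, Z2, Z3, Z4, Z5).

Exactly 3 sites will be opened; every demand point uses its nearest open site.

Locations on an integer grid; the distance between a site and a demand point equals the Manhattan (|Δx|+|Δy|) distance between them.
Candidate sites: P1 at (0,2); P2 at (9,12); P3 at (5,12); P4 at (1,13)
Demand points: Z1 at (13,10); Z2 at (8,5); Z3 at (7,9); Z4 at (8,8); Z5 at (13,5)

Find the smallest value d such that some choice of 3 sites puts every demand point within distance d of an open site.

Open {P1, P2, P3}.
  Farthest demand point is Z5 at distance 11 (to P2); all others are ≤ 11.
With {P1, P2, P4} the worst case is 11.
With {P2, P3, P4} the worst case is 11.
No size-3 selection achieves below 11.

11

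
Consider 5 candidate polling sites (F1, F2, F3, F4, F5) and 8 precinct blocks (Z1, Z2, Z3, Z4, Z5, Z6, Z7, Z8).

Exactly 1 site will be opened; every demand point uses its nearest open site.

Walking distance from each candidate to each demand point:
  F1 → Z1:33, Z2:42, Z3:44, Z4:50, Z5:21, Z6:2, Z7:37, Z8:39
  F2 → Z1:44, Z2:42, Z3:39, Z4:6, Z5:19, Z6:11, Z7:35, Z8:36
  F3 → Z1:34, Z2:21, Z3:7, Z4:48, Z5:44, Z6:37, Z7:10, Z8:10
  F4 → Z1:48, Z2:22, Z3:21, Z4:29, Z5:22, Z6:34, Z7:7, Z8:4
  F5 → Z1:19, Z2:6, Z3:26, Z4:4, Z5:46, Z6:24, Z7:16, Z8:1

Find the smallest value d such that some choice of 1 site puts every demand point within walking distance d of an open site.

Open {F2}.
  Farthest demand point is Z1 at walking distance 44 (to F2); all others are ≤ 44.
With {F5} the worst case is 46.
With {F3} the worst case is 48.
No size-1 selection achieves below 44.

44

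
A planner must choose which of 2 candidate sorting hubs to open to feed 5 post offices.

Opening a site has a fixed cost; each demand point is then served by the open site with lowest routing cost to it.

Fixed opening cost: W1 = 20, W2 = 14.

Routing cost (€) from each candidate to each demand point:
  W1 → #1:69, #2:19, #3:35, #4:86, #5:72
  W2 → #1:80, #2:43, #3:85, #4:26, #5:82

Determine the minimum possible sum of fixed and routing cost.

Open {W1, W2}: assign each demand point to its cheapest open site.
  #1→W1 69, #2→W1 19, #3→W1 35, #4→W2 26, #5→W1 72
  routing cost 221, fixed 34 → total 255.
Compare {W1}: routing cost 281 + fixed 20 = 301.
Compare {W2}: routing cost 316 + fixed 14 = 330.

255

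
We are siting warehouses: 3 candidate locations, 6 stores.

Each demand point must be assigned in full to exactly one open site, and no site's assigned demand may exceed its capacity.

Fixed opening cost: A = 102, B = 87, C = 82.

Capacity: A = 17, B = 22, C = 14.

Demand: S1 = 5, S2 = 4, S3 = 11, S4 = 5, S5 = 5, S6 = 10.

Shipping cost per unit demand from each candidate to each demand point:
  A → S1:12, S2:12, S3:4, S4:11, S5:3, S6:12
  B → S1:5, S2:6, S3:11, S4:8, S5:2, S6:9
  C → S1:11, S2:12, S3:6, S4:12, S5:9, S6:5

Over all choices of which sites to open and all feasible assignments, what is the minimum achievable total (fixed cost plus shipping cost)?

Open {A, B, C}; cheapest assignment that respects the capacities:
  A (cap 17, load 11): S3 — cost 11×4 = 44
  B (cap 22, load 19): S1, S2, S4, S5 — cost 5×5 + 4×6 + 5×8 + 5×2 = 99
  C (cap 14, load 10): S6 — cost 10×5 = 50
  Shipping 193, fixed 271 → total 464.
  Any other capacity-feasible assignment to {A, B, C} ships for at least 193.
Total demand is 40 and no other set of sites has combined capacity ≥ 40, so {A, B, C} is the only feasible choice of open sites. Minimum: 464.

464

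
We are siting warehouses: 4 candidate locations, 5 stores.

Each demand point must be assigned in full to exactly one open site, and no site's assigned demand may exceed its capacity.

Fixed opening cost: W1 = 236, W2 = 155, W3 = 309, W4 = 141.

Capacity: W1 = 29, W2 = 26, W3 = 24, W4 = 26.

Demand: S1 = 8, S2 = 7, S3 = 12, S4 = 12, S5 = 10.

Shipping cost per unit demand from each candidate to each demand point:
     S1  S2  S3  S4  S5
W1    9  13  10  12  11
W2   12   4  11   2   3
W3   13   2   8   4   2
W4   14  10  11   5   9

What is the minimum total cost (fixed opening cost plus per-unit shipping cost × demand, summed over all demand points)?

642

Open {W2, W4}; cheapest assignment that respects the capacities:
  W2 (cap 26, load 25): S1, S2, S5 — cost 8×12 + 7×4 + 10×3 = 154
  W4 (cap 26, load 24): S3, S4 — cost 12×11 + 12×5 = 192
  Shipping 346, fixed 296 → total 642.
  Any other capacity-feasible assignment to {W2, W4} ships for at least 346.
Compare {W1, W2}: its best feasible assignment gives total 728.
Compare {W2, W3}: its best feasible assignment gives total 762.
Every other set of open sites that can feasibly serve all demand totals ≥ 728 even under its best assignment. Minimum: 642.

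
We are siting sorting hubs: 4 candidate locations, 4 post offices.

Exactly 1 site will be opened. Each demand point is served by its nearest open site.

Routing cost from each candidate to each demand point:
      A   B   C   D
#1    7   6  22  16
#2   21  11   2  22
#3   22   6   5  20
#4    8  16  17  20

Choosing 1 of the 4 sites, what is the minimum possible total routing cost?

Open {#1}.
  A→#1 7, B→#1 6, C→#1 22, D→#1 16  ⇒ total 51.
Compare {#3}: total 53.
Compare {#2}: total 56.
No size-1 selection does better; minimum is 51.

51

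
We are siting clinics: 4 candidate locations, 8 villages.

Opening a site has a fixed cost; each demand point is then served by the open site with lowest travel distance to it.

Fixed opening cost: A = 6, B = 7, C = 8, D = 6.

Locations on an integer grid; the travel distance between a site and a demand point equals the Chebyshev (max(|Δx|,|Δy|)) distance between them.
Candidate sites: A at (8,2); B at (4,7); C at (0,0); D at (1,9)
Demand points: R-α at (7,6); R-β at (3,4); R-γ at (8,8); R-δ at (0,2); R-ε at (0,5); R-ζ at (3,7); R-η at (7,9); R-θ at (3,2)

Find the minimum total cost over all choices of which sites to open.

35

Open {B}: assign each demand point to its cheapest open site.
  R-α→B 3, R-β→B 3, R-γ→B 4, R-δ→B 5, R-ε→B 4, R-ζ→B 1, R-η→B 3, R-θ→B 5
  travel distance 28, fixed 7 → total 35.
Compare {B, C}: travel distance 23 + fixed 15 = 38.
Compare {A, B}: travel distance 28 + fixed 13 = 41.
Compare {B, D}: travel distance 28 + fixed 13 = 41.
All other subsets cost ≥ 38. Minimum total cost: 35.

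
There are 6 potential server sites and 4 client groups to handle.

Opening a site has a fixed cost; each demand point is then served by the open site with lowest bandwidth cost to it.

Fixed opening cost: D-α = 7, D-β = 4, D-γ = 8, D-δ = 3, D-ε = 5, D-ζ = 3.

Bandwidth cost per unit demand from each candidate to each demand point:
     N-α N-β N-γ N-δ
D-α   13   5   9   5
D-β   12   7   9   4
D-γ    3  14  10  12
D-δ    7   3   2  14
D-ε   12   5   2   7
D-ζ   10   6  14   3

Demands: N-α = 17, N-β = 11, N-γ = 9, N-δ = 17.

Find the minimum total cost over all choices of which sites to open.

167

Open {D-γ, D-δ, D-ζ}: assign each demand point to its cheapest open site.
  N-α→D-γ 17×3=51, N-β→D-δ 11×3=33, N-γ→D-δ 9×2=18, N-δ→D-ζ 17×3=51
  bandwidth cost 153, fixed 14 → total 167.
Compare {D-β, D-γ, D-δ, D-ζ}: bandwidth cost 153 + fixed 18 = 171.
Compare {D-γ, D-δ, D-ε, D-ζ}: bandwidth cost 153 + fixed 19 = 172.
Compare {D-α, D-γ, D-δ, D-ζ}: bandwidth cost 153 + fixed 21 = 174.
All other subsets cost ≥ 171. Minimum total cost: 167.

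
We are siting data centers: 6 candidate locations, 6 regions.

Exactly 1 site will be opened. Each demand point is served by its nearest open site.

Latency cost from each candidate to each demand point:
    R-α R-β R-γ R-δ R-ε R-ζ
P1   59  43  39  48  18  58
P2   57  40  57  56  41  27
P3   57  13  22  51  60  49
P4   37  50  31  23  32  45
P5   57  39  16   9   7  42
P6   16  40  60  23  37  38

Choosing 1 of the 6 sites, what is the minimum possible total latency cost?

Open {P5}.
  R-α→P5 57, R-β→P5 39, R-γ→P5 16, R-δ→P5 9, R-ε→P5 7, R-ζ→P5 42  ⇒ total 170.
Compare {P6}: total 214.
Compare {P4}: total 218.
No size-1 selection does better; minimum is 170.

170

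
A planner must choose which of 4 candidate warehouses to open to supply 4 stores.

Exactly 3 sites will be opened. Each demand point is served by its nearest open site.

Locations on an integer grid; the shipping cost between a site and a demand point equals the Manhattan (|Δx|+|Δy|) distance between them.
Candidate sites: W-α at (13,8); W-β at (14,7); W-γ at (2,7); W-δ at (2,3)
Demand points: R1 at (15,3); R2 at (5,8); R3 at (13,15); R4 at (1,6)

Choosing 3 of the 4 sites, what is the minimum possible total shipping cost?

Open {W-α, W-β, W-γ}.
  R1→W-β 5, R2→W-γ 4, R3→W-α 7, R4→W-γ 2  ⇒ total 18.
Compare {W-α, W-γ, W-δ}: total 20.
Compare {W-β, W-γ, W-δ}: total 20.
No size-3 selection does better; minimum is 18.

18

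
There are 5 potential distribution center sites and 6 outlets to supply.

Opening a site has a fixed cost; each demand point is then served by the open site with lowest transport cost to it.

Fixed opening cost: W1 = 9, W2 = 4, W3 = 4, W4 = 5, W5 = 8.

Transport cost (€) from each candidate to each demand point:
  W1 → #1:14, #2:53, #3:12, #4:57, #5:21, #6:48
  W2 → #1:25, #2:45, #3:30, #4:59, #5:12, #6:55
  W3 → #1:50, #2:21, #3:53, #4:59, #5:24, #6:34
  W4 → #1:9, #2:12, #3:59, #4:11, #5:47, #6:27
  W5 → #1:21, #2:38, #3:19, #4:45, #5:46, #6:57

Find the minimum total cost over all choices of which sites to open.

Open {W1, W2, W4}: assign each demand point to its cheapest open site.
  #1→W4 9, #2→W4 12, #3→W1 12, #4→W4 11, #5→W2 12, #6→W4 27
  transport cost 83, fixed 18 → total 101.
Compare {W1, W2, W3, W4}: transport cost 83 + fixed 22 = 105.
Compare {W1, W4}: transport cost 92 + fixed 14 = 106.
Compare {W2, W4, W5}: transport cost 90 + fixed 17 = 107.
All other subsets cost ≥ 105. Minimum total cost: 101.

101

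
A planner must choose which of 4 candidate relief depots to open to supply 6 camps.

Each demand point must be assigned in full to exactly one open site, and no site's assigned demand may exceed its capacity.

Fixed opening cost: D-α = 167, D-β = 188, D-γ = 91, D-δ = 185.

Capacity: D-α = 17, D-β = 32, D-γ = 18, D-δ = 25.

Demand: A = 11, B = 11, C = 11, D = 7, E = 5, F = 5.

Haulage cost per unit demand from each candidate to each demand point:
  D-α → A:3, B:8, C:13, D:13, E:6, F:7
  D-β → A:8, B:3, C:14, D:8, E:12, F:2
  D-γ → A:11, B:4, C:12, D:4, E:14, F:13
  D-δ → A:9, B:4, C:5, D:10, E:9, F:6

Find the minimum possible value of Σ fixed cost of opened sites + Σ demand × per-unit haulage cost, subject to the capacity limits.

Open {D-β, D-γ}; cheapest assignment that respects the capacities:
  D-β (cap 32, load 32): A, B, E, F — cost 11×8 + 11×3 + 5×12 + 5×2 = 191
  D-γ (cap 18, load 18): C, D — cost 11×12 + 7×4 = 160
  Shipping 351, fixed 279 → total 630.
  Any other capacity-feasible assignment to {D-β, D-γ} ships for at least 351.
Compare {D-α, D-γ, D-δ}: its best feasible assignment gives total 663.
Compare {D-β, D-δ}: its best feasible assignment gives total 674.
Every other set of open sites that can feasibly serve all demand totals ≥ 663 even under its best assignment. Minimum: 630.

630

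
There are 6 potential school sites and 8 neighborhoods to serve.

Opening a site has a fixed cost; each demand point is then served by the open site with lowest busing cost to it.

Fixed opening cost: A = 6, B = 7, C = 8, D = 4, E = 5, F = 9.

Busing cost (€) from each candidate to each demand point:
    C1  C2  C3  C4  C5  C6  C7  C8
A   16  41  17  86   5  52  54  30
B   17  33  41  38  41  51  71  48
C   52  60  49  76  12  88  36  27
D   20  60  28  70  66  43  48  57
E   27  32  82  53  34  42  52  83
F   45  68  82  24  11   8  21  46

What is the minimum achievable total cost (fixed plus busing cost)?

173

Open {A, E, F}: assign each demand point to its cheapest open site.
  C1→A 16, C2→E 32, C3→A 17, C4→F 24, C5→A 5, C6→F 8, C7→F 21, C8→A 30
  busing cost 153, fixed 20 → total 173.
Compare {A, B, F}: busing cost 154 + fixed 22 = 176.
Compare {A, F}: busing cost 162 + fixed 15 = 177.
Compare {A, D, E, F}: busing cost 153 + fixed 24 = 177.
All other subsets cost ≥ 176. Minimum total cost: 173.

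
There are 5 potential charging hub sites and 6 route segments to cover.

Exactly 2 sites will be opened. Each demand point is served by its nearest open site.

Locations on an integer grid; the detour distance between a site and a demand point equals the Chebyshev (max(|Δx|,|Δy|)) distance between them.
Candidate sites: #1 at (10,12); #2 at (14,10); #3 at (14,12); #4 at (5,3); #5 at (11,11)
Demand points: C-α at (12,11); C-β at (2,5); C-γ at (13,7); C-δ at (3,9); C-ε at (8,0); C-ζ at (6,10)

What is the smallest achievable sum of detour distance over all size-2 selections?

22

Open {#4, #5}.
  C-α→#5 1, C-β→#4 3, C-γ→#5 4, C-δ→#4 6, C-ε→#4 3, C-ζ→#5 5  ⇒ total 22.
Compare {#1, #4}: total 23.
Compare {#2, #4}: total 24.
No size-2 selection does better; minimum is 22.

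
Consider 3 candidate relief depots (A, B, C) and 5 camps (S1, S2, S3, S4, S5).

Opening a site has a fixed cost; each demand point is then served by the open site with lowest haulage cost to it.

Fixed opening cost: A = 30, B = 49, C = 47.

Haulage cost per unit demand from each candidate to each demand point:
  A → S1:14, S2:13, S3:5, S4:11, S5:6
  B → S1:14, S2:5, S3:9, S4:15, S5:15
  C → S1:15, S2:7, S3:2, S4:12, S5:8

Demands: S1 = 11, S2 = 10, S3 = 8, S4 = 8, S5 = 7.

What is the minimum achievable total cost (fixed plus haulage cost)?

Open {A, C}: assign each demand point to its cheapest open site.
  S1→A 11×14=154, S2→C 10×7=70, S3→C 8×2=16, S4→A 8×11=88, S5→A 7×6=42
  haulage cost 370, fixed 77 → total 447.
Compare {C}: haulage cost 403 + fixed 47 = 450.
Compare {A, B}: haulage cost 374 + fixed 79 = 453.
Compare {B, C}: haulage cost 372 + fixed 96 = 468.
All other subsets cost ≥ 450. Minimum total cost: 447.

447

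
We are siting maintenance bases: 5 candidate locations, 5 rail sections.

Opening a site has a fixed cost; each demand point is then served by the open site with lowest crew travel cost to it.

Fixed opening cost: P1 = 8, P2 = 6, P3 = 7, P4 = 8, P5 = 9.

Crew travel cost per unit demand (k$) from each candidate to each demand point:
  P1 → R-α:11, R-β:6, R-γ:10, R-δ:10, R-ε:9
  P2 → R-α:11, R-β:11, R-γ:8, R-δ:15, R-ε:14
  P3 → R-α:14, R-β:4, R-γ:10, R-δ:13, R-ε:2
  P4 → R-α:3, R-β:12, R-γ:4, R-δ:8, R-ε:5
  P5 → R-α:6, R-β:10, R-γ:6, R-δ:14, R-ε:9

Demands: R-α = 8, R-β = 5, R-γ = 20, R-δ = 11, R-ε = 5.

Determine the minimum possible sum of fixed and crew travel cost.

237

Open {P3, P4}: assign each demand point to its cheapest open site.
  R-α→P4 8×3=24, R-β→P3 5×4=20, R-γ→P4 20×4=80, R-δ→P4 11×8=88, R-ε→P3 5×2=10
  crew travel cost 222, fixed 15 → total 237.
Compare {P2, P3, P4}: crew travel cost 222 + fixed 21 = 243.
Compare {P1, P3, P4}: crew travel cost 222 + fixed 23 = 245.
Compare {P3, P4, P5}: crew travel cost 222 + fixed 24 = 246.
All other subsets cost ≥ 243. Minimum total cost: 237.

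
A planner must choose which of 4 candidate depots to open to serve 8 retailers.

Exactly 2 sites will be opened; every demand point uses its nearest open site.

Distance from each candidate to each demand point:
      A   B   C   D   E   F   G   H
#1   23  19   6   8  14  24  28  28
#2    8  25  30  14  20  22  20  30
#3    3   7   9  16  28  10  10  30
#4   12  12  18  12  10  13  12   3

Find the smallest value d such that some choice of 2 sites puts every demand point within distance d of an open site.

12

Open {#3, #4}.
  Farthest demand point is D at distance 12 (to #4); all others are ≤ 12.
With {#1, #4} the worst case is 13.
With {#2, #4} the worst case is 18.
No size-2 selection achieves below 12.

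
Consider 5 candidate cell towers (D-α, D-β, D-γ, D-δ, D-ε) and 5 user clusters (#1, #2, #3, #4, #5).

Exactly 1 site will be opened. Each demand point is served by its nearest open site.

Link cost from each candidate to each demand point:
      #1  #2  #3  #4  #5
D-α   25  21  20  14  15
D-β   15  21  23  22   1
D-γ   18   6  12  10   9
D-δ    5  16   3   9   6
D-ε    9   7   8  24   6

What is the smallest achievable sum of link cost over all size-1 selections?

39

Open {D-δ}.
  #1→D-δ 5, #2→D-δ 16, #3→D-δ 3, #4→D-δ 9, #5→D-δ 6  ⇒ total 39.
Compare {D-ε}: total 54.
Compare {D-γ}: total 55.
No size-1 selection does better; minimum is 39.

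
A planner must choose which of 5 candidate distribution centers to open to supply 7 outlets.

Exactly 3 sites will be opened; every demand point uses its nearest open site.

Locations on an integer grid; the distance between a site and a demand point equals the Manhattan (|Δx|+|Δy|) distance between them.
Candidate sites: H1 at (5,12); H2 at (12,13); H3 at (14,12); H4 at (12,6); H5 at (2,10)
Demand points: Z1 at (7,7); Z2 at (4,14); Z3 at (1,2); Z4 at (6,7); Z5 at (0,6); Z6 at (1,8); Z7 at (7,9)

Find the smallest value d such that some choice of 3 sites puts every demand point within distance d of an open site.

9

Open {H1, H2, H5}.
  Farthest demand point is Z3 at distance 9 (to H5); all others are ≤ 9.
With {H1, H3, H5} the worst case is 9.
With {H1, H4, H5} the worst case is 9.
No size-3 selection achieves below 9.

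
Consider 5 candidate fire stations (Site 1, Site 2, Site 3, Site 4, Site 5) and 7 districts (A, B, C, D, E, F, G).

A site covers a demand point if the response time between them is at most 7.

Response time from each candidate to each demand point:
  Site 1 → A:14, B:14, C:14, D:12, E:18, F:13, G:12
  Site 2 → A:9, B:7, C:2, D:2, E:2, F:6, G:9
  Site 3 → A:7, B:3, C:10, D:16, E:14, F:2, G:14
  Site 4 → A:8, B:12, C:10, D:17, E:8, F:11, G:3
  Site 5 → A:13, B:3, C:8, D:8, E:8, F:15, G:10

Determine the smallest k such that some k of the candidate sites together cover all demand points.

3

Coverage sets (demand points within 7 of each site):
  Site 1: {}
  Site 2: {B, C, D, E, F}
  Site 3: {A, B, F}
  Site 4: {G}
  Site 5: {B}
No 2 sites suffice: every size-2 union leaves at least one demand point uncovered.
But {Site 2, Site 3, Site 4} covers everything, so the minimum is 3.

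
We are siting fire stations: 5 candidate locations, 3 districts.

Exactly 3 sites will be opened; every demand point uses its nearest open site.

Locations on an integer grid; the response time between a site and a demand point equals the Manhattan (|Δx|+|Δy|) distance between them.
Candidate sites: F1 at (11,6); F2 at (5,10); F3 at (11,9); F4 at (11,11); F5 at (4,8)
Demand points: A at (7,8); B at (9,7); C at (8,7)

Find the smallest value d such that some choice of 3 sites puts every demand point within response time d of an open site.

4

Open {F1, F2, F3}.
  Farthest demand point is A at response time 4 (to F2); all others are ≤ 4.
With {F1, F2, F4} the worst case is 4.
With {F1, F2, F5} the worst case is 4.
No size-3 selection achieves below 4.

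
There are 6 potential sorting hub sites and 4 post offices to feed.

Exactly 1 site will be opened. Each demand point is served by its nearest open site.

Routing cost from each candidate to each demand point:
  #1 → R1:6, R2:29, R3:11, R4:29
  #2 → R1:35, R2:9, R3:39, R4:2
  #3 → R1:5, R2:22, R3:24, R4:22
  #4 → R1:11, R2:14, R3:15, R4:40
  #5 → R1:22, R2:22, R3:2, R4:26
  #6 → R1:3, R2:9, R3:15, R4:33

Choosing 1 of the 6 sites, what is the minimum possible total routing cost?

60

Open {#6}.
  R1→#6 3, R2→#6 9, R3→#6 15, R4→#6 33  ⇒ total 60.
Compare {#5}: total 72.
Compare {#3}: total 73.
No size-1 selection does better; minimum is 60.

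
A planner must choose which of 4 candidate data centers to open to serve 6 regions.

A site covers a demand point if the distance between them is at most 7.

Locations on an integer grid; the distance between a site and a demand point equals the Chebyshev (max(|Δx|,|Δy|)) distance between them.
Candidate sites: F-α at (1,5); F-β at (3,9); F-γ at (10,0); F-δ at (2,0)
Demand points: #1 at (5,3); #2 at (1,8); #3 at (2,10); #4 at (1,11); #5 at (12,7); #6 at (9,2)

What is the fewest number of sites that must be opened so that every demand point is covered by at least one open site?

Coverage sets (demand points within 7 of each site):
  F-α: {#1, #2, #3, #4}
  F-β: {#1, #2, #3, #4, #6}
  F-γ: {#1, #5, #6}
  F-δ: {#1, #6}
No single site covers all 6 demand points.
But {F-α, F-γ} covers everything, so the minimum is 2.

2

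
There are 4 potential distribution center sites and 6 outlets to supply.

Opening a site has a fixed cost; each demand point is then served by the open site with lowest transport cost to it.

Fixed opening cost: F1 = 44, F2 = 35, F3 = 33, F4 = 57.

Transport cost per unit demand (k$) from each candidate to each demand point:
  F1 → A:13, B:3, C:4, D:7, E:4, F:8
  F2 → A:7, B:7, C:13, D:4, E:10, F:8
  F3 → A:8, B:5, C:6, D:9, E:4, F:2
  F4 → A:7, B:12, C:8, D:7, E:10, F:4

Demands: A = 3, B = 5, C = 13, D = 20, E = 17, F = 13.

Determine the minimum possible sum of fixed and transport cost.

366

Open {F2, F3}: assign each demand point to its cheapest open site.
  A→F2 3×7=21, B→F3 5×5=25, C→F3 13×6=78, D→F2 20×4=80, E→F3 17×4=68, F→F3 13×2=26
  transport cost 298, fixed 68 → total 366.
Compare {F1, F2, F3}: transport cost 262 + fixed 112 = 374.
Compare {F1, F3}: transport cost 325 + fixed 77 = 402.
Compare {F1, F2}: transport cost 340 + fixed 79 = 419.
All other subsets cost ≥ 374. Minimum total cost: 366.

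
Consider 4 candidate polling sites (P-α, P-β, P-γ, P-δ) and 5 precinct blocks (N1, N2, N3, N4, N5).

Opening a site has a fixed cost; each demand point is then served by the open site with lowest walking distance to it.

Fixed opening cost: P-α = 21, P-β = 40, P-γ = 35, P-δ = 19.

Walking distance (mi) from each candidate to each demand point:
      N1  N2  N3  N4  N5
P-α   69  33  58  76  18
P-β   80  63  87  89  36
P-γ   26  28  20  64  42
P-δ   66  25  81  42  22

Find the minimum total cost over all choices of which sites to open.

189

Open {P-γ, P-δ}: assign each demand point to its cheapest open site.
  N1→P-γ 26, N2→P-δ 25, N3→P-γ 20, N4→P-δ 42, N5→P-δ 22
  walking distance 135, fixed 54 → total 189.
Compare {P-α, P-γ, P-δ}: walking distance 131 + fixed 75 = 206.
Compare {P-α, P-γ}: walking distance 156 + fixed 56 = 212.
Compare {P-γ}: walking distance 180 + fixed 35 = 215.
All other subsets cost ≥ 206. Minimum total cost: 189.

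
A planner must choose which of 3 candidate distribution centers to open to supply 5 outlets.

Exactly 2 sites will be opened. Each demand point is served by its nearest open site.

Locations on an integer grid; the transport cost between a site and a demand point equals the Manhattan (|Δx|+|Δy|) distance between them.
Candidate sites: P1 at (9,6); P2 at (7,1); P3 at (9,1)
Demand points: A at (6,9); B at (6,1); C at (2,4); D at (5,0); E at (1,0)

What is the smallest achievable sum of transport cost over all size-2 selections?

25

Open {P1, P2}.
  A→P1 6, B→P2 1, C→P2 8, D→P2 3, E→P2 7  ⇒ total 25.
Compare {P2, P3}: total 28.
Compare {P1, P3}: total 32.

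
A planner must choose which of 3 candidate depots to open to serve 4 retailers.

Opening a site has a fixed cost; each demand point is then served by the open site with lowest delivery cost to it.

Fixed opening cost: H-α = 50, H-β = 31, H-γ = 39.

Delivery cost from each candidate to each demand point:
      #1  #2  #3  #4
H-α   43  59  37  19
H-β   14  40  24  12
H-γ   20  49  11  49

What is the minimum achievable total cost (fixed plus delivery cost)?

121

Open {H-β}: assign each demand point to its cheapest open site.
  #1→H-β 14, #2→H-β 40, #3→H-β 24, #4→H-β 12
  delivery cost 90, fixed 31 → total 121.
Compare {H-β, H-γ}: delivery cost 77 + fixed 70 = 147.
Compare {H-γ}: delivery cost 129 + fixed 39 = 168.
Compare {H-α, H-β}: delivery cost 90 + fixed 81 = 171.
All other subsets cost ≥ 147. Minimum total cost: 121.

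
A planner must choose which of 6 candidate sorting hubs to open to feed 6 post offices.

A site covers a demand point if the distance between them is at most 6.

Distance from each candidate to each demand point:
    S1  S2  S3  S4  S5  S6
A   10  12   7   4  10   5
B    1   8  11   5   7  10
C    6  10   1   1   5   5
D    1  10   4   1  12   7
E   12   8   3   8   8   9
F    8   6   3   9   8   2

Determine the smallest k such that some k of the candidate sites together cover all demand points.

2

Coverage sets (demand points within 6 of each site):
  A: {S4, S6}
  B: {S1, S4}
  C: {S1, S3, S4, S5, S6}
  D: {S1, S3, S4}
  E: {S3}
  F: {S2, S3, S6}
No single site covers all 6 demand points.
But {C, F} covers everything, so the minimum is 2.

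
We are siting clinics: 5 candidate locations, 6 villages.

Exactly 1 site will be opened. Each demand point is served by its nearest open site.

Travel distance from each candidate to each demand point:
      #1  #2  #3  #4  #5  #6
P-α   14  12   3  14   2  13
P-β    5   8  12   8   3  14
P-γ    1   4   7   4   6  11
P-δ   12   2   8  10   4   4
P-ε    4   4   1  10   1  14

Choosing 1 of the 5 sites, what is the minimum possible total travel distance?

Open {P-γ}.
  #1→P-γ 1, #2→P-γ 4, #3→P-γ 7, #4→P-γ 4, #5→P-γ 6, #6→P-γ 11  ⇒ total 33.
Compare {P-ε}: total 34.
Compare {P-δ}: total 40.
No size-1 selection does better; minimum is 33.

33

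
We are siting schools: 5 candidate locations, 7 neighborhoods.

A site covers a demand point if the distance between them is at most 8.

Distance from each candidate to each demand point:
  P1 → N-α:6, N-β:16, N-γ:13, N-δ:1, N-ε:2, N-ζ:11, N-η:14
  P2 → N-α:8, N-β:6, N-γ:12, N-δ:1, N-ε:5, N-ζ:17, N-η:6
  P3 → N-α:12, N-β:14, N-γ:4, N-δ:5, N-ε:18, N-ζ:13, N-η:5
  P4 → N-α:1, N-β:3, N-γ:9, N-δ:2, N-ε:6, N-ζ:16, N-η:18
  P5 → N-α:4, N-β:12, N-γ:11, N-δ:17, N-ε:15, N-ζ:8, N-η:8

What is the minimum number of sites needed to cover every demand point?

3

Coverage sets (demand points within 8 of each site):
  P1: {N-α, N-δ, N-ε}
  P2: {N-α, N-β, N-δ, N-ε, N-η}
  P3: {N-γ, N-δ, N-η}
  P4: {N-α, N-β, N-δ, N-ε}
  P5: {N-α, N-ζ, N-η}
No 2 sites suffice: every size-2 union leaves at least one demand point uncovered.
But {P2, P3, P5} covers everything, so the minimum is 3.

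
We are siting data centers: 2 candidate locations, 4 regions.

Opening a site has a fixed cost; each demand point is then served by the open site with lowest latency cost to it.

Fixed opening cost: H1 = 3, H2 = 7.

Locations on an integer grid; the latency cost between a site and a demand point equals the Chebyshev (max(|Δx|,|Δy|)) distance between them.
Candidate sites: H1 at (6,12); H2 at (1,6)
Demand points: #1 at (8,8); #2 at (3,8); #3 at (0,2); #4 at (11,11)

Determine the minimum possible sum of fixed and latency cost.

25

Open {H1, H2}: assign each demand point to its cheapest open site.
  #1→H1 4, #2→H2 2, #3→H2 4, #4→H1 5
  latency cost 15, fixed 10 → total 25.
Compare {H1}: latency cost 23 + fixed 3 = 26.
Compare {H2}: latency cost 23 + fixed 7 = 30.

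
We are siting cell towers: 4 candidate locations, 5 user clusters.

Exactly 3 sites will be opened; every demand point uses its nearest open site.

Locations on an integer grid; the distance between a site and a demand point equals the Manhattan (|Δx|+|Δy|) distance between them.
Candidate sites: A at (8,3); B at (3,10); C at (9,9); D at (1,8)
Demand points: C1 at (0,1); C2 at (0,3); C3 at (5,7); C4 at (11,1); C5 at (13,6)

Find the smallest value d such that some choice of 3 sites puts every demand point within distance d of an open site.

8

Open {A, B, D}.
  Farthest demand point is C1 at distance 8 (to D); all others are ≤ 8.
With {A, C, D} the worst case is 8.
With {A, B, C} the worst case is 10.
No size-3 selection achieves below 8.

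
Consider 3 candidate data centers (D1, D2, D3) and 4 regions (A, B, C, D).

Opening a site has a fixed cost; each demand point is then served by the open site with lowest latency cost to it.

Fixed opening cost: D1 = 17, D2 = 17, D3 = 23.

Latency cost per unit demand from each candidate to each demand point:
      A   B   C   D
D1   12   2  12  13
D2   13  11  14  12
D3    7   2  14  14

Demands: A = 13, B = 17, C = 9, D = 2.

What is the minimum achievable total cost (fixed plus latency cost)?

Open {D1, D3}: assign each demand point to its cheapest open site.
  A→D3 13×7=91, B→D1 17×2=34, C→D1 9×12=108, D→D1 2×13=26
  latency cost 259, fixed 40 → total 299.
Compare {D3}: latency cost 279 + fixed 23 = 302.
Compare {D1, D2, D3}: latency cost 257 + fixed 57 = 314.
Compare {D2, D3}: latency cost 275 + fixed 40 = 315.
All other subsets cost ≥ 302. Minimum total cost: 299.

299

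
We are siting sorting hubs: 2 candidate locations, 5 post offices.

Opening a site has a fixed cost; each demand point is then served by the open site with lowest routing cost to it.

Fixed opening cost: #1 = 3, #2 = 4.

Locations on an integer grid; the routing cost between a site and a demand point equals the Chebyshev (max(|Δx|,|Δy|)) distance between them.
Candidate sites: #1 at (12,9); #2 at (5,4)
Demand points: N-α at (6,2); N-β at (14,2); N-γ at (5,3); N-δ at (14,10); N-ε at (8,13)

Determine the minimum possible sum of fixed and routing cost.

Open {#1, #2}: assign each demand point to its cheapest open site.
  N-α→#2 2, N-β→#1 7, N-γ→#2 1, N-δ→#1 2, N-ε→#1 4
  routing cost 16, fixed 7 → total 23.
Compare {#1}: routing cost 27 + fixed 3 = 30.
Compare {#2}: routing cost 30 + fixed 4 = 34.

23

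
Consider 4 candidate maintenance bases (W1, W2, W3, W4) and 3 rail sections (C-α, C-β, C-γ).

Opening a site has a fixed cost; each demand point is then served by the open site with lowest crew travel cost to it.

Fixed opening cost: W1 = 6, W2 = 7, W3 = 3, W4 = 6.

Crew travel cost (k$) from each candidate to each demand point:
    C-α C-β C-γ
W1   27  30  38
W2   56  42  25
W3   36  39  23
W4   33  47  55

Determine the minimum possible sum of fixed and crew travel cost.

Open {W1, W3}: assign each demand point to its cheapest open site.
  C-α→W1 27, C-β→W1 30, C-γ→W3 23
  crew travel cost 80, fixed 9 → total 89.
Compare {W1, W2}: crew travel cost 82 + fixed 13 = 95.
Compare {W1, W3, W4}: crew travel cost 80 + fixed 15 = 95.
Compare {W1, W2, W3}: crew travel cost 80 + fixed 16 = 96.
All other subsets cost ≥ 95. Minimum total cost: 89.

89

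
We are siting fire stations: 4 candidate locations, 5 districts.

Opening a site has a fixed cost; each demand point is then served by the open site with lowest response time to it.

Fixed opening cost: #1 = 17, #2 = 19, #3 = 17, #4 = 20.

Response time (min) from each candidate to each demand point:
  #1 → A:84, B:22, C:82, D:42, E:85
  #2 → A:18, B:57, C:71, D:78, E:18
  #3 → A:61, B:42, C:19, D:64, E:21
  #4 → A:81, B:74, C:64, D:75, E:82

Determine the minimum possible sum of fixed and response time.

172

Open {#1, #2, #3}: assign each demand point to its cheapest open site.
  A→#2 18, B→#1 22, C→#3 19, D→#1 42, E→#2 18
  response time 119, fixed 53 → total 172.
Compare {#1, #2, #3, #4}: response time 119 + fixed 73 = 192.
Compare {#2, #3}: response time 161 + fixed 36 = 197.
Compare {#1, #3}: response time 165 + fixed 34 = 199.
All other subsets cost ≥ 192. Minimum total cost: 172.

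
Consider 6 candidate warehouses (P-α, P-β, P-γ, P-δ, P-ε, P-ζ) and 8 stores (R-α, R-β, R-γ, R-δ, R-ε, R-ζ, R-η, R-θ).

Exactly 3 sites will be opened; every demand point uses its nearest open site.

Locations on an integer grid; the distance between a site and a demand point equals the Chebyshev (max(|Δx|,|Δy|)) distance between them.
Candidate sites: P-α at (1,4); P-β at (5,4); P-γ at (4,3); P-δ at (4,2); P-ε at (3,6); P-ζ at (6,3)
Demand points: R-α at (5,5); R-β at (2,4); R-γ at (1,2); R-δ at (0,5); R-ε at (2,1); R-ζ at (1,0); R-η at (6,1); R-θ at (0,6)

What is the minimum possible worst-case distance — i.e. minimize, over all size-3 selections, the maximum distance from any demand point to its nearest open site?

Open {P-α, P-β, P-γ}.
  Farthest demand point is R-ζ at distance 3 (to P-γ); all others are ≤ 3.
With {P-α, P-β, P-δ} the worst case is 3.
With {P-α, P-γ, P-δ} the worst case is 3.
No size-3 selection achieves below 3.

3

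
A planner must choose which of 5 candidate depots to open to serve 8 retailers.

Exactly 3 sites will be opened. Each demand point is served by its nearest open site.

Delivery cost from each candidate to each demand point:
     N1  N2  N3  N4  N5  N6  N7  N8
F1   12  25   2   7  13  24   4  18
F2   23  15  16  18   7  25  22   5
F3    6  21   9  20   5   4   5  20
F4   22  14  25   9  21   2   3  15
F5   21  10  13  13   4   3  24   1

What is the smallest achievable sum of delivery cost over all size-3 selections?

Open {F1, F3, F5}.
  N1→F3 6, N2→F5 10, N3→F1 2, N4→F1 7, N5→F5 4, N6→F5 3, N7→F1 4, N8→F5 1  ⇒ total 37.
Compare {F1, F4, F5}: total 41.
Compare {F1, F2, F5}: total 43.
No size-3 selection does better; minimum is 37.

37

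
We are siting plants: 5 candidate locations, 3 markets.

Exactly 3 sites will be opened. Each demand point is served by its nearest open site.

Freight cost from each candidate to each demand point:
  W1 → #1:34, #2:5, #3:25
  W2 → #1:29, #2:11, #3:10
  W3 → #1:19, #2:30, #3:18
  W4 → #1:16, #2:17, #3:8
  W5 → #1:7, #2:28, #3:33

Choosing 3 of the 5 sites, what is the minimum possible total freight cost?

Open {W1, W4, W5}.
  #1→W5 7, #2→W1 5, #3→W4 8  ⇒ total 20.
Compare {W1, W2, W5}: total 22.
Compare {W2, W4, W5}: total 26.
No size-3 selection does better; minimum is 20.

20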